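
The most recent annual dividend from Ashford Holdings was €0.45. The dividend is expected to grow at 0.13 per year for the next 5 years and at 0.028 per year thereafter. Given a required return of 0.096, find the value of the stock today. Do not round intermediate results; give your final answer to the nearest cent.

D_1 = 0.50850
D_2 = 0.57461
D_3 = 0.64930
D_4 = 0.73371
D_5 = 0.82910
Terminal value at year 5: TV = D_5×(1+g_2)/(r−g_2) = 0.85231/0.068 = 12.53398
P_0 = D_1/(1+r)^1 + D_2/(1+r)^2 + D_3/(1+r)^3 + D_4/(1+r)^4 + D_5/(1+r)^5 + TV/(1+r)^5
    = 0.46396 + 0.47835 + 0.49319 + 0.50849 + 0.52427 + 7.92567 = 10.39394

€10.39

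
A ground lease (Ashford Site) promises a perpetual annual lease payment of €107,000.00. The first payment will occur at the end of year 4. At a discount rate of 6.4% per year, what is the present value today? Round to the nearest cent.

Value at end of year 3: C / r = €107,000.00 / 0.064 = €1,671,875.0000
Discount to today: PV = €1,671,875.0000 / (1 + 0.064)^3 = €1,671,875.0000 / 1.204550 = €1,387,966.29

€1387966.29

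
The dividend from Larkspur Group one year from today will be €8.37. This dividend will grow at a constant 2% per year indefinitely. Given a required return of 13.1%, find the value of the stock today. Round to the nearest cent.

€75.41

Growing perpetuity: P = D₁ / (r − g) = €8.3700 / (0.131 − 0.02) = €75.41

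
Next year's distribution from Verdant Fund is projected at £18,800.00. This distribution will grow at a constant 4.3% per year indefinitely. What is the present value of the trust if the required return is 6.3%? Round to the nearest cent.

Growing perpetuity: P = D₁ / (r − g) = £18,800.0000 / (0.063 − 0.043) = £940,000.00

£940000.00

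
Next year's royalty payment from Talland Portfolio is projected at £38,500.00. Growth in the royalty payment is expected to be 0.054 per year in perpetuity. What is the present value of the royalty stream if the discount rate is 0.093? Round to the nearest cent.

£987179.49

Growing perpetuity: P = D₁ / (r − g) = £38,500.0000 / (0.093 − 0.054) = £987,179.49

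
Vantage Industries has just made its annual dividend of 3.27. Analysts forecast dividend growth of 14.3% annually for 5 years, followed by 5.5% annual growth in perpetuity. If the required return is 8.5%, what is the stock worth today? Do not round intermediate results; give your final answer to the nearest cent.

D_1 = 3.73761
D_2 = 4.27209
D_3 = 4.88300
D_4 = 5.58127
D_5 = 6.37939
Terminal value at year 5: TV = D_5×(1+g_2)/(r−g_2) = 6.73025/0.03 = 224.34175
P_0 = D_1/(1+r)^1 + D_2/(1+r)^2 + D_3/(1+r)^3 + D_4/(1+r)^4 + D_5/(1+r)^5 + TV/(1+r)^5
    = 3.44480 + 3.62895 + 3.82294 + 4.02730 + 4.24258 + 149.19746 = 168.36402

168.36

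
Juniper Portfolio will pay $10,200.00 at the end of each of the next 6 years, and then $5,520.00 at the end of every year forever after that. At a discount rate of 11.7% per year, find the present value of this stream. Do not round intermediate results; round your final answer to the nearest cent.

$66585.48

PV of 6-year annuity: $10,200.00 × [1 − (1+0.117)^−6] / 0.117 = 42295.10296
Perpetuity value at year 6: $5,520.00 / 0.117 = 47179.48718
PV of perpetuity: 47179.48718 / (1+0.117)^6 = 24290.37263
Total PV = 42295.10296 + 24290.37263 = 66585.47560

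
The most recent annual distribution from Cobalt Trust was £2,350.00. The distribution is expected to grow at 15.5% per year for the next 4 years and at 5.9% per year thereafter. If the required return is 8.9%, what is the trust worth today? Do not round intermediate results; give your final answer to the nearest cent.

£115881.71

D_1 = 2714.25000
D_2 = 3134.95875
D_3 = 3620.87736
D_4 = 4182.11335
Terminal value at year 4: TV = D_4×(1+g_2)/(r−g_2) = 4428.85803/0.03 = 147628.60113
P_0 = D_1/(1+r)^1 + D_2/(1+r)^2 + D_3/(1+r)^3 + D_4/(1+r)^4 + TV/(1+r)^4
    = 2492.42424 + 2643.48026 + 2803.69118 + 2973.61186 + 104968.49864 = 115881.70618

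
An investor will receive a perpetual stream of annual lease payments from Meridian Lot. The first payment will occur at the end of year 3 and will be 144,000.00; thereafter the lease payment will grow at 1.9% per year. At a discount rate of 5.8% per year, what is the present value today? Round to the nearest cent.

Value at end of year 2: C₁ / (r − g) = 144,000.00 / (0.058 − 0.019) = 3,692,307.6923
Discount to today: PV = 3,692,307.6923 / (1 + 0.058)^2 = 3,692,307.6923 / 1.119364 = 3,298,576.42

3298576.42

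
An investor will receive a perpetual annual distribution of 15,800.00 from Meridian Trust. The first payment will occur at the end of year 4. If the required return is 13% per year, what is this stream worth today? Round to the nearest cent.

84232.25

Value at end of year 3: C / r = 15,800.00 / 0.13 = 121,538.4615
Discount to today: PV = 121,538.4615 / (1 + 0.13)^3 = 121,538.4615 / 1.442897 = 84,232.25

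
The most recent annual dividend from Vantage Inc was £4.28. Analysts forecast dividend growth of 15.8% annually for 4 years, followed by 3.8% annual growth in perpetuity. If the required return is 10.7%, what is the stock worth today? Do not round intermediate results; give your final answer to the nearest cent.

D_1 = 4.95624
D_2 = 5.73933
D_3 = 6.64614
D_4 = 7.69623
Terminal value at year 4: TV = D_4×(1+g_2)/(r−g_2) = 7.98869/0.069 = 115.77806
P_0 = D_1/(1+r)^1 + D_2/(1+r)^2 + D_3/(1+r)^3 + D_4/(1+r)^4 + TV/(1+r)^4
    = 4.47718 + 4.68345 + 4.89922 + 5.12493 + 77.09670 = 96.28147

£96.28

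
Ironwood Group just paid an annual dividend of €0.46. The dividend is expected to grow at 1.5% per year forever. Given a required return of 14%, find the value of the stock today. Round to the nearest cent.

D₁ = D₀ × (1 + g) = €0.46 × 1.015 = €0.4669
Growing perpetuity: P = D₁ / (r − g) = €0.4669 / (0.14 − 0.015) = €3.74

€3.74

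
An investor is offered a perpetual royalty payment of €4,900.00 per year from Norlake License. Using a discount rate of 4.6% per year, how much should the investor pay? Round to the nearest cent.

€106521.74

Level perpetuity: PV = C / r = €4,900.00 / 0.046 = €106,521.74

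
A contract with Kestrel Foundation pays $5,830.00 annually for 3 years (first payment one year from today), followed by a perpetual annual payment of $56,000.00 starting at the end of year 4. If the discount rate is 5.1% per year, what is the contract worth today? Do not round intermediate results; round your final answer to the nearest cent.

$961669.47

PV of 3-year annuity: $5,830.00 × [1 − (1+0.051)^−3] / 0.051 = 15846.83338
Perpetuity value at year 3: $56,000.00 / 0.051 = 1098039.21569
PV of perpetuity: 1098039.21569 / (1+0.051)^3 = 945822.63430
Total PV = 15846.83338 + 945822.63430 = 961669.46769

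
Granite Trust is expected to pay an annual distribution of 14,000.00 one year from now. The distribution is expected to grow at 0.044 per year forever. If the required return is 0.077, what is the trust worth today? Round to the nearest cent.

Growing perpetuity: P = D₁ / (r − g) = 14,000.0000 / (0.077 − 0.044) = 424,242.42

424242.42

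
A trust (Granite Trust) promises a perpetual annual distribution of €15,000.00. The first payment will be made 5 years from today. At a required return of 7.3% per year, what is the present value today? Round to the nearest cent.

Value at end of year 4: C / r = €15,000.00 / 0.073 = €205,479.4521
Discount to today: PV = €205,479.4521 / (1 + 0.073)^4 = €205,479.4521 / 1.325558 = €155,013.50

€155013.50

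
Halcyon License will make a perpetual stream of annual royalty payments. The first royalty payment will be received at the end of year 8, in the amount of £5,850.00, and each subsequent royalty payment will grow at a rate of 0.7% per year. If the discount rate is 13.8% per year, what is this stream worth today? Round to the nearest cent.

£18067.11

Value at end of year 7: C₁ / (r − g) = £5,850.00 / (0.138 − 0.007) = £44,656.4885
Discount to today: PV = £44,656.4885 / (1 + 0.138)^7 = £44,656.4885 / 2.471700 = £18,067.11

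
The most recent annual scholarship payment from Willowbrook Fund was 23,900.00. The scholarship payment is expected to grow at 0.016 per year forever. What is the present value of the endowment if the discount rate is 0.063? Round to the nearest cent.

D₁ = D₀ × (1 + g) = 23,900.00 × 1.016 = 24,282.4000
Growing perpetuity: P = D₁ / (r − g) = 24,282.4000 / (0.063 − 0.016) = 516,646.81

516646.81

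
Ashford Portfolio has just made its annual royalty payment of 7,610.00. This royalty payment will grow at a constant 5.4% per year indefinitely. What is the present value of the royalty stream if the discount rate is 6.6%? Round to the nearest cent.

D₁ = D₀ × (1 + g) = 7,610.00 × 1.054 = 8,020.9400
Growing perpetuity: P = D₁ / (r − g) = 8,020.9400 / (0.066 − 0.054) = 668,411.67

668411.67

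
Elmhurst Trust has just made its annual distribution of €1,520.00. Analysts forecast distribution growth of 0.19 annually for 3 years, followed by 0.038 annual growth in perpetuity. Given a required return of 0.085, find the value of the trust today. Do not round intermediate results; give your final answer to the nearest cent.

€49789.78

D_1 = 1808.80000
D_2 = 2152.47200
D_3 = 2561.44168
Terminal value at year 3: TV = D_3×(1+g_2)/(r−g_2) = 2658.77646/0.047 = 56569.71200
P_0 = D_1/(1+r)^1 + D_2/(1+r)^2 + D_3/(1+r)^3 + TV/(1+r)^3
    = 1667.09677 + 1828.42872 + 2005.37343 + 44288.88565 = 49789.78458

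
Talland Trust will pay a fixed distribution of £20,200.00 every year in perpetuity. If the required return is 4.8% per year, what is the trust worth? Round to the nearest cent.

£420833.33

Level perpetuity: PV = C / r = £20,200.00 / 0.048 = £420,833.33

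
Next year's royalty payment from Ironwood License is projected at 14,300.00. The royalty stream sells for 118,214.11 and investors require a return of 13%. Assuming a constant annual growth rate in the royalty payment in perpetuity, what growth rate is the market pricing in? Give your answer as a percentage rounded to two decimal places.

P = D₁/(r−g) ⇒ g = r − D₁/P = 0.13 − 14,300.00/118,214.11 = 0.009033

0.90%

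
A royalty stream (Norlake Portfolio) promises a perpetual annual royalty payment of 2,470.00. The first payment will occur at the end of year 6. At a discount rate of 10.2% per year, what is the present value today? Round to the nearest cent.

14900.09

Value at end of year 5: C / r = 2,470.00 / 0.102 = 24,215.6863
Discount to today: PV = 24,215.6863 / (1 + 0.102)^5 = 24,215.6863 / 1.625204 = 14,900.09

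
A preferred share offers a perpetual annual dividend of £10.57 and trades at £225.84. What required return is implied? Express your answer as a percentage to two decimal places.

4.68%

P = C/r ⇒ r = C/P = £10.57/£225.84 = 0.046803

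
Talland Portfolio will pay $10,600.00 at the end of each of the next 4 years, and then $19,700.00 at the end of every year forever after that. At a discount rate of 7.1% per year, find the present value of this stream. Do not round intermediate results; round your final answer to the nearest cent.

$246710.62

PV of 4-year annuity: $10,600.00 × [1 − (1+0.071)^−4] / 0.071 = 35823.53332
Perpetuity value at year 4: $19,700.00 / 0.071 = 277464.78873
PV of perpetuity: 277464.78873 / (1+0.071)^4 = 210887.09001
Total PV = 35823.53332 + 210887.09001 = 246710.62333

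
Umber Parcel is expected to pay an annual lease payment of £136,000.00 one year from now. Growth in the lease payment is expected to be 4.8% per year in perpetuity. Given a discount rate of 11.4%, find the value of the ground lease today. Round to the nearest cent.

£2060606.06

Growing perpetuity: P = D₁ / (r − g) = £136,000.0000 / (0.114 − 0.048) = £2,060,606.06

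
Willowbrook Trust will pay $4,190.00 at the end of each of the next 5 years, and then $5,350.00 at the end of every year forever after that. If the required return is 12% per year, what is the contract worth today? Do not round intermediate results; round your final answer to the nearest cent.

PV of 5-year annuity: $4,190.00 × [1 − (1+0.12)^−5] / 0.12 = 15104.01229
Perpetuity value at year 5: $5,350.00 / 0.12 = 44583.33333
PV of perpetuity: 44583.33333 / (1+0.12)^5 = 25297.78065
Total PV = 15104.01229 + 25297.78065 = 40401.79294

$40401.79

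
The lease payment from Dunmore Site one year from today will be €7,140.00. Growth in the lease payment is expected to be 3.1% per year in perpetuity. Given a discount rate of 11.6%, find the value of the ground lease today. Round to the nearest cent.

€84000.00

Growing perpetuity: P = D₁ / (r − g) = €7,140.0000 / (0.116 − 0.031) = €84,000.00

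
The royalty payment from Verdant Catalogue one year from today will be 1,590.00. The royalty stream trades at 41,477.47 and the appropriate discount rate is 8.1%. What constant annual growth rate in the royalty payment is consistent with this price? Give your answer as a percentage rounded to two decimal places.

P = D₁/(r−g) ⇒ g = r − D₁/P = 0.081 − 1,590.00/41,477.47 = 0.042666

4.27%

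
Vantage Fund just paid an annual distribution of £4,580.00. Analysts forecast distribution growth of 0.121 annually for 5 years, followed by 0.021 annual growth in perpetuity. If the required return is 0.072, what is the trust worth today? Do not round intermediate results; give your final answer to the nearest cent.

D_1 = 5134.18000
D_2 = 5755.41578
D_3 = 6451.82109
D_4 = 7232.49144
D_5 = 8107.62291
Terminal value at year 5: TV = D_5×(1+g_2)/(r−g_2) = 8277.88299/0.051 = 162311.43111
P_0 = D_1/(1+r)^1 + D_2/(1+r)^2 + D_3/(1+r)^3 + D_4/(1+r)^4 + D_5/(1+r)^5 + TV/(1+r)^5
    = 4789.34701 + 5008.26306 + 5237.18554 + 5476.57181 + 5726.90019 + 114650.29597 = 140888.56358

£140888.56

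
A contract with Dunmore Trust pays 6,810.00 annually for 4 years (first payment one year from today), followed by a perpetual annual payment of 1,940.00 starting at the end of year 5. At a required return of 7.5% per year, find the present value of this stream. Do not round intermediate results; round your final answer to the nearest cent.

PV of 4-year annuity: 6,810.00 × [1 − (1+0.075)^−4] / 0.075 = 22808.91190
Perpetuity value at year 4: 1,940.00 / 0.075 = 25866.66667
PV of perpetuity: 25866.66667 / (1+0.075)^4 = 19368.97370
Total PV = 22808.91190 + 19368.97370 = 42177.88560

42177.89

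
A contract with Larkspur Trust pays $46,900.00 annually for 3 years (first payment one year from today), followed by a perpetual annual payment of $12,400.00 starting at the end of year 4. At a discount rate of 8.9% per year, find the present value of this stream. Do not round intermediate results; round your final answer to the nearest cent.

$226811.38

PV of 3-year annuity: $46,900.00 × [1 − (1+0.089)^−3] / 0.089 = 118929.62008
Perpetuity value at year 3: $12,400.00 / 0.089 = 139325.84270
PV of perpetuity: 139325.84270 / (1+0.089)^3 = 107881.76404
Total PV = 118929.62008 + 107881.76404 = 226811.38412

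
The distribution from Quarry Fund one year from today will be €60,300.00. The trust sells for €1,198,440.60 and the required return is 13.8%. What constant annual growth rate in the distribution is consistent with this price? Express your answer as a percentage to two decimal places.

P = D₁/(r−g) ⇒ g = r − D₁/P = 0.138 − €60,300.00/€1,198,440.60 = 0.087685

8.77%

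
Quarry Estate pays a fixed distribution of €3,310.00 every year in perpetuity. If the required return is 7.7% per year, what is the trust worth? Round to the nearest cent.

€42987.01

Level perpetuity: PV = C / r = €3,310.00 / 0.077 = €42,987.01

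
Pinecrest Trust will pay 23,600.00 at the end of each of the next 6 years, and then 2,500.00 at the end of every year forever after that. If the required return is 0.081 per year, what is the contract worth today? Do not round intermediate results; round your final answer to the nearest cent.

PV of 6-year annuity: 23,600.00 × [1 − (1+0.081)^−6] / 0.081 = 108769.77714
Perpetuity value at year 6: 2,500.00 / 0.081 = 30864.19753
PV of perpetuity: 30864.19753 / (1+0.081)^6 = 19341.97538
Total PV = 108769.77714 + 19341.97538 = 128111.75251

128111.75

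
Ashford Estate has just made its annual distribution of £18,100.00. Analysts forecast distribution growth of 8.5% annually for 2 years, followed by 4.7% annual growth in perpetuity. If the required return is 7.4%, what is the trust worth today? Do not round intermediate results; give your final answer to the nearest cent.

D_1 = 19638.50000
D_2 = 21307.77250
Terminal value at year 2: TV = D_2×(1+g_2)/(r−g_2) = 22309.23781/0.027 = 826268.06694
P_0 = D_1/(1+r)^1 + D_2/(1+r)^2 + TV/(1+r)^2
    = 18285.38175 + 18472.66220 + 716328.78963 = 753086.83357

£753086.83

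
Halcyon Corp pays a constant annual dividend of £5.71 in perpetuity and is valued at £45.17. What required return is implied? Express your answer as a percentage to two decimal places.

12.64%

P = C/r ⇒ r = C/P = £5.71/£45.17 = 0.126411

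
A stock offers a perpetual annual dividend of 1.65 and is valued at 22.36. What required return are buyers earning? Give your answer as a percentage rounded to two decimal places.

7.38%

P = C/r ⇒ r = C/P = 1.65/22.36 = 0.073792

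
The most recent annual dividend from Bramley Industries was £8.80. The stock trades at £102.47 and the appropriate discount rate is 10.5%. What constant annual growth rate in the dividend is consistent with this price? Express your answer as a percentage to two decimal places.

P = D₀(1+g)/(r−g) ⇒ P(r−g) = D₀(1+g) ⇒ g(P+D₀) = P·r − D₀
g = (P·r − D₀)/(P + D₀) = (£102.47×0.105 − £8.80) / (£102.47 + £8.80) = 0.017609

1.76%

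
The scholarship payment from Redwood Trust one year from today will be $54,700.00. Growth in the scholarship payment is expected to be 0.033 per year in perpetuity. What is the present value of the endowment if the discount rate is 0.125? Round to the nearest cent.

Growing perpetuity: P = D₁ / (r − g) = $54,700.0000 / (0.125 − 0.033) = $594,565.22

$594565.22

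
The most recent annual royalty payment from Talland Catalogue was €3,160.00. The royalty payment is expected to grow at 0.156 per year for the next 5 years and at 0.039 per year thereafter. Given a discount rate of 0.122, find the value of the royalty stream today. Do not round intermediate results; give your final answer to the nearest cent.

€63220.76

D_1 = 3652.96000
D_2 = 4222.82176
D_3 = 4881.58195
D_4 = 5643.10874
D_5 = 6523.43370
Terminal value at year 5: TV = D_5×(1+g_2)/(r−g_2) = 6777.84762/0.083 = 81660.81467
P_0 = D_1/(1+r)^1 + D_2/(1+r)^2 + D_3/(1+r)^3 + D_4/(1+r)^4 + D_5/(1+r)^5 + TV/(1+r)^5
    = 3255.75758 + 3354.41690 + 3456.06589 + 3560.79516 + 3668.69805 + 45925.02735 = 63220.76092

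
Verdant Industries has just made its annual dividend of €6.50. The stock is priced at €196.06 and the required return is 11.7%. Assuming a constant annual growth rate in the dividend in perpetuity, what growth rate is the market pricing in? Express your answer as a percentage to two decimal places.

P = D₀(1+g)/(r−g) ⇒ P(r−g) = D₀(1+g) ⇒ g(P+D₀) = P·r − D₀
g = (P·r − D₀)/(P + D₀) = (€196.06×0.117 − €6.50) / (€196.06 + €6.50) = 0.081156

8.12%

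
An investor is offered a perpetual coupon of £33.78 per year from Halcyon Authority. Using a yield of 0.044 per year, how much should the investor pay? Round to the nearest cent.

Level perpetuity: PV = C / r = £33.78 / 0.044 = £767.73

£767.73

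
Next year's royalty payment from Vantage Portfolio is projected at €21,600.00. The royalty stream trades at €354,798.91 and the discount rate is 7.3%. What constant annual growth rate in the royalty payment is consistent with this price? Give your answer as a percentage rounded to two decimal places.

P = D₁/(r−g) ⇒ g = r − D₁/P = 0.073 − €21,600.00/€354,798.91 = 0.012120

1.21%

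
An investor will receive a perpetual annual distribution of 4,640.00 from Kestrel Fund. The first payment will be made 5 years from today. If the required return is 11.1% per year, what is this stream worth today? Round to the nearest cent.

Value at end of year 4: C / r = 4,640.00 / 0.111 = 41,801.8018
Discount to today: PV = 41,801.8018 / (1 + 0.111)^4 = 41,801.8018 / 1.523548 = 27,437.14

27437.14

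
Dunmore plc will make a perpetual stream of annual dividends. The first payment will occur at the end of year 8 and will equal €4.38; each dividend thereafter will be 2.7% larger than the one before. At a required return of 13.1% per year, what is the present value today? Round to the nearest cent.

€17.79

Value at end of year 7: C₁ / (r − g) = €4.38 / (0.131 − 0.027) = €42.1154
Discount to today: PV = €42.1154 / (1 + 0.131)^7 = €42.1154 / 2.367218 = €17.79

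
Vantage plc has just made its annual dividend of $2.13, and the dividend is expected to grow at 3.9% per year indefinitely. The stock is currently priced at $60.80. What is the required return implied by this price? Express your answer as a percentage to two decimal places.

D₁ = $2.13 × 1.039 = $2.2131
P = D₁/(r − g) ⇒ r = D₁/P + g = $2.2131/$60.80 + 0.039 = 0.036399 + 0.039 = 0.075399

7.54%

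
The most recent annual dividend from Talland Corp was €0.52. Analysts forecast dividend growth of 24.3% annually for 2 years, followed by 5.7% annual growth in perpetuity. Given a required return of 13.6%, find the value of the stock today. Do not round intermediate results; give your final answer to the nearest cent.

€9.52

D_1 = 0.64636
D_2 = 0.80343
Terminal value at year 2: TV = D_2×(1+g_2)/(r−g_2) = 0.84922/0.079 = 10.74963
P_0 = D_1/(1+r)^1 + D_2/(1+r)^2 + TV/(1+r)^2
    = 0.56898 + 0.62257 + 8.32984 = 9.52139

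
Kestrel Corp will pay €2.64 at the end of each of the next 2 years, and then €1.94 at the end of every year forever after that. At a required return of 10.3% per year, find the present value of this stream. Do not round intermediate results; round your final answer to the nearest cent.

€20.04

PV of 2-year annuity: €2.64 × [1 − (1+0.103)^−2] / 0.103 = 4.56344
Perpetuity value at year 2: €1.94 / 0.103 = 18.83495
PV of perpetuity: 18.83495 / (1+0.103)^2 = 15.48152
Total PV = 4.56344 + 15.48152 = 20.04495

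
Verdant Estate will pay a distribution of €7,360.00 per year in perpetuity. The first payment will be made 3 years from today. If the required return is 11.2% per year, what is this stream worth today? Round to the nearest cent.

Value at end of year 2: C / r = €7,360.00 / 0.112 = €65,714.2857
Discount to today: PV = €65,714.2857 / (1 + 0.112)^2 = €65,714.2857 / 1.236544 = €53,143.51

€53143.51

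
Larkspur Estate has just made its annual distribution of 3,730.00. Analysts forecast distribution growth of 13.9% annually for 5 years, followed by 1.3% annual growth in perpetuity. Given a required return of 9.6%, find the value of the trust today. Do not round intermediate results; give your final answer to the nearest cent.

76146.47

D_1 = 4248.47000
D_2 = 4839.00733
D_3 = 5511.62935
D_4 = 6277.74583
D_5 = 7150.35250
Terminal value at year 5: TV = D_5×(1+g_2)/(r−g_2) = 7243.30708/0.083 = 87268.76001
P_0 = D_1/(1+r)^1 + D_2/(1+r)^2 + D_3/(1+r)^3 + D_4/(1+r)^4 + D_5/(1+r)^5 + TV/(1+r)^5
    = 3876.34124 + 4028.42397 + 4186.47345 + 4350.72378 + 4521.41823 + 55183.09243 = 76146.47311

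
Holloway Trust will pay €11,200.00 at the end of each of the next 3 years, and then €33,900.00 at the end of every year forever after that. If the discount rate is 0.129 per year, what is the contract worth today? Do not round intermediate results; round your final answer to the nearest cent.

PV of 3-year annuity: €11,200.00 × [1 − (1+0.129)^−3] / 0.129 = 26489.87710
Perpetuity value at year 3: €33,900.00 / 0.129 = 262790.69767
PV of perpetuity: 262790.69767 / (1+0.129)^3 = 182611.51609
Total PV = 26489.87710 + 182611.51609 = 209101.39319

€209101.39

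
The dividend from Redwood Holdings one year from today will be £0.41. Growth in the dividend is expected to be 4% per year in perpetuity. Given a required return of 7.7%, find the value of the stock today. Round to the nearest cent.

£11.08

Growing perpetuity: P = D₁ / (r − g) = £0.4100 / (0.077 − 0.04) = £11.08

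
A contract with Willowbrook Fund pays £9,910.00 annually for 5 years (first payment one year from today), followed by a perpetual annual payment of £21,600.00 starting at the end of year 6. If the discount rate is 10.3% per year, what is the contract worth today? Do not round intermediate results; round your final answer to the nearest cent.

PV of 5-year annuity: £9,910.00 × [1 − (1+0.103)^−5] / 0.103 = 37280.54907
Perpetuity value at year 5: £21,600.00 / 0.103 = 209708.73786
PV of perpetuity: 209708.73786 / (1+0.103)^5 = 128451.43615
Total PV = 37280.54907 + 128451.43615 = 165731.98522

£165731.99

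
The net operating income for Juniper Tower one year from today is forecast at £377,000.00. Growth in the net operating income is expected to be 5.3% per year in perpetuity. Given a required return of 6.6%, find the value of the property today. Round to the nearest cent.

£29000000.00

Growing perpetuity: P = D₁ / (r − g) = £377,000.0000 / (0.066 − 0.053) = £29,000,000.00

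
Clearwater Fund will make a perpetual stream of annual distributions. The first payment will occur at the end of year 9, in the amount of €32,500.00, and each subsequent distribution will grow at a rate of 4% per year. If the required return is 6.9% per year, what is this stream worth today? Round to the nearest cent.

€657148.80

Value at end of year 8: C₁ / (r − g) = €32,500.00 / (0.069 − 0.04) = €1,120,689.6552
Discount to today: PV = €1,120,689.6552 / (1 + 0.069)^8 = €1,120,689.6552 / 1.705382 = €657,148.80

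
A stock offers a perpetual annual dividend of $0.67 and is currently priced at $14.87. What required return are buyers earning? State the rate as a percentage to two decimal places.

4.51%

P = C/r ⇒ r = C/P = $0.67/$14.87 = 0.045057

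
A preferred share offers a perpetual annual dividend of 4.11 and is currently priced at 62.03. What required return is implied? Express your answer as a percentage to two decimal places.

P = C/r ⇒ r = C/P = 4.11/62.03 = 0.066258

6.63%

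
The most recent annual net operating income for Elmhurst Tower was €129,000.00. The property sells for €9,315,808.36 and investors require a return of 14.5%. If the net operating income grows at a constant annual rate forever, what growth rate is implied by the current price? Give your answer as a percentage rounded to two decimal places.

12.94%

P = D₀(1+g)/(r−g) ⇒ P(r−g) = D₀(1+g) ⇒ g(P+D₀) = P·r − D₀
g = (P·r − D₀)/(P + D₀) = (€9,315,808.36×0.145 − €129,000.00) / (€9,315,808.36 + €129,000.00) = 0.129361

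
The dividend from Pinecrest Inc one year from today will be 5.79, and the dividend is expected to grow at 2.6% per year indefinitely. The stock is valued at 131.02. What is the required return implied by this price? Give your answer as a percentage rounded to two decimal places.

7.02%

P = D₁/(r − g) ⇒ r = D₁/P + g = 5.7900/131.02 + 0.026 = 0.044192 + 0.026 = 0.070192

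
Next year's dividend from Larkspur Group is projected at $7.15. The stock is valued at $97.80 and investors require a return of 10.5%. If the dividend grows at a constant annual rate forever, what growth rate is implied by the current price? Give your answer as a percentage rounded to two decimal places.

P = D₁/(r−g) ⇒ g = r − D₁/P = 0.105 − $7.15/$97.80 = 0.031892

3.19%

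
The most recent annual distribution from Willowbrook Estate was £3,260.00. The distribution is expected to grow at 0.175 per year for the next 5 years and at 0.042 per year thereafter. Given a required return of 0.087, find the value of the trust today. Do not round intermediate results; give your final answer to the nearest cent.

£132120.40

D_1 = 3830.50000
D_2 = 4500.83750
D_3 = 5288.48406
D_4 = 6213.96877
D_5 = 7301.41331
Terminal value at year 5: TV = D_5×(1+g_2)/(r−g_2) = 7608.07267/0.045 = 169068.28151
P_0 = D_1/(1+r)^1 + D_2/(1+r)^2 + D_3/(1+r)^3 + D_4/(1+r)^4 + D_5/(1+r)^5 + TV/(1+r)^5
    = 3523.91904 + 3809.20412 + 4117.58495 + 4450.93129 + 4811.26428 + 111407.49722 = 132120.40089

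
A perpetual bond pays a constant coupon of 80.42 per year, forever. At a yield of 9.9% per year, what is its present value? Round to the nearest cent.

812.32

Level perpetuity: PV = C / r = 80.42 / 0.099 = 812.32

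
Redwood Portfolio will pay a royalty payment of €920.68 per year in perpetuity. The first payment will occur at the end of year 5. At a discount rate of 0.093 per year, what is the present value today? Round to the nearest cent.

€6936.58

Value at end of year 4: C / r = €920.68 / 0.093 = €9,899.7849
Discount to today: PV = €9,899.7849 / (1 + 0.093)^4 = €9,899.7849 / 1.427186 = €6,936.58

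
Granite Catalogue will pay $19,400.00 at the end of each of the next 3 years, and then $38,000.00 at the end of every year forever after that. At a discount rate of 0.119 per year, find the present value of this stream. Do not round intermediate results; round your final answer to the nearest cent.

$274576.79

PV of 3-year annuity: $19,400.00 × [1 − (1+0.119)^−3] / 0.119 = 46675.71339
Perpetuity value at year 3: $38,000.00 / 0.119 = 319327.73109
PV of perpetuity: 319327.73109 / (1+0.119)^3 = 227901.07600
Total PV = 46675.71339 + 227901.07600 = 274576.78939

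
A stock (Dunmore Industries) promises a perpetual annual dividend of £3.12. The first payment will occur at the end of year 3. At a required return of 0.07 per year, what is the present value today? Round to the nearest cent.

Value at end of year 2: C / r = £3.12 / 0.07 = £44.5714
Discount to today: PV = £44.5714 / (1 + 0.07)^2 = £44.5714 / 1.144900 = £38.93

£38.93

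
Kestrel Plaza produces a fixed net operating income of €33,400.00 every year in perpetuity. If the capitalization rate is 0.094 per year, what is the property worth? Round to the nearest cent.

€355319.15

Level perpetuity: PV = C / r = €33,400.00 / 0.094 = €355,319.15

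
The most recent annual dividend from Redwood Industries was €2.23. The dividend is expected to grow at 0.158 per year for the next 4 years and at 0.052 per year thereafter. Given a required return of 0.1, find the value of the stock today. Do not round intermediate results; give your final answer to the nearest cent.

D_1 = 2.58234
D_2 = 2.99035
D_3 = 3.46282
D_4 = 4.00995
Terminal value at year 4: TV = D_4×(1+g_2)/(r−g_2) = 4.21847/0.048 = 87.88477
P_0 = D_1/(1+r)^1 + D_2/(1+r)^2 + D_3/(1+r)^3 + D_4/(1+r)^4 + TV/(1+r)^4
    = 2.34758 + 2.47136 + 2.60167 + 2.73885 + 60.02648 = 70.18595

€70.19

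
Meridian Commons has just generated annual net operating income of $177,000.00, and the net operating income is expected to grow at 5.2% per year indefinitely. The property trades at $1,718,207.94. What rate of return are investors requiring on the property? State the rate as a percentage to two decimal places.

16.04%

D₁ = $177,000.00 × 1.052 = $186,204.0000
P = D₁/(r − g) ⇒ r = D₁/P + g = $186,204.0000/$1,718,207.94 + 0.052 = 0.108371 + 0.052 = 0.160371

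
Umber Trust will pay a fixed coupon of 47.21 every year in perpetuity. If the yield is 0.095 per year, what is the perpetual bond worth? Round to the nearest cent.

Level perpetuity: PV = C / r = 47.21 / 0.095 = 496.95

496.95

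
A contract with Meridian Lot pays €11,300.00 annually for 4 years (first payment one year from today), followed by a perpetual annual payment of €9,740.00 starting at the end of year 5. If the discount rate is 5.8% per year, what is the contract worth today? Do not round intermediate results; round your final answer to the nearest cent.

€173361.45

PV of 4-year annuity: €11,300.00 × [1 − (1+0.058)^−4] / 0.058 = 39335.68307
Perpetuity value at year 4: €9,740.00 / 0.058 = 167931.03448
PV of perpetuity: 167931.03448 / (1+0.058)^4 = 134025.76430
Total PV = 39335.68307 + 134025.76430 = 173361.44737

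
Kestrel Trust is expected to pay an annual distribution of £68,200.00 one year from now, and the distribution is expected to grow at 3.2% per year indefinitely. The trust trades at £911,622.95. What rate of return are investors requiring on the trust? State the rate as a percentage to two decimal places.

P = D₁/(r − g) ⇒ r = D₁/P + g = £68,200.0000/£911,622.95 + 0.032 = 0.074812 + 0.032 = 0.106812

10.68%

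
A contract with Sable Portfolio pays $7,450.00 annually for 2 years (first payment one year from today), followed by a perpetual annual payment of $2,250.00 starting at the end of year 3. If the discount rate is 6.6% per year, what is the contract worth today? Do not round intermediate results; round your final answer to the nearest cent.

$43544.99

PV of 2-year annuity: $7,450.00 × [1 − (1+0.066)^−2] / 0.066 = 13544.78702
Perpetuity value at year 2: $2,250.00 / 0.066 = 34090.90909
PV of perpetuity: 34090.90909 / (1+0.066)^2 = 30000.20160
Total PV = 13544.78702 + 30000.20160 = 43544.98862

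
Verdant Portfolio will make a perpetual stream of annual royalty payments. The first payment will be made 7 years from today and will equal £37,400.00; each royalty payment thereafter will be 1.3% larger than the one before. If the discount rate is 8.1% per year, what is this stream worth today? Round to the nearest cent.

Value at end of year 6: C₁ / (r − g) = £37,400.00 / (0.081 − 0.013) = £550,000.0000
Discount to today: PV = £550,000.0000 / (1 + 0.081)^6 = £550,000.0000 / 1.595711 = £344,674.00

£344674.00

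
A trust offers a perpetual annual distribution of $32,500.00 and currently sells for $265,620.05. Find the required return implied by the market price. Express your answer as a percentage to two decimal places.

P = C/r ⇒ r = C/P = $32,500.00/$265,620.05 = 0.122355

12.24%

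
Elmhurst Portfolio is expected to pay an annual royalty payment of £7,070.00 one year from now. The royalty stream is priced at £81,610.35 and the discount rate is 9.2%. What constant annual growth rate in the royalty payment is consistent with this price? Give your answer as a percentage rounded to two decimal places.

0.54%

P = D₁/(r−g) ⇒ g = r − D₁/P = 0.092 − £7,070.00/£81,610.35 = 0.005369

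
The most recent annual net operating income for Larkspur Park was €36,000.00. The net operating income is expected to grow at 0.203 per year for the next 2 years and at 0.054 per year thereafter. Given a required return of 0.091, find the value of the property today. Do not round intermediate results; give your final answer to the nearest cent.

€1330342.11

D_1 = 43308.00000
D_2 = 52099.52400
Terminal value at year 2: TV = D_2×(1+g_2)/(r−g_2) = 54912.89830/0.037 = 1484132.38638
P_0 = D_1/(1+r)^1 + D_2/(1+r)^2 + TV/(1+r)^2
    = 39695.69203 + 43770.77682 + 1246875.64229 = 1330342.11113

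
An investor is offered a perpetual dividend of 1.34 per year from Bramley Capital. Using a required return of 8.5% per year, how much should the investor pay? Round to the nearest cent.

15.76

Level perpetuity: PV = C / r = 1.34 / 0.085 = 15.76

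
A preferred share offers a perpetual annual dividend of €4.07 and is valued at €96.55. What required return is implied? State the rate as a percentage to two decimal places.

P = C/r ⇒ r = C/P = €4.07/€96.55 = 0.042154

4.22%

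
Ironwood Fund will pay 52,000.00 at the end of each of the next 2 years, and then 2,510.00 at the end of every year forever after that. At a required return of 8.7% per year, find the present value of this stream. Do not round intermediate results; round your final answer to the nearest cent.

PV of 2-year annuity: 52,000.00 × [1 − (1+0.087)^−2] / 0.087 = 91847.36566
Perpetuity value at year 2: 2,510.00 / 0.087 = 28850.57471
PV of perpetuity: 28850.57471 / (1+0.087)^2 = 24417.17302
Total PV = 91847.36566 + 24417.17302 = 116264.53869

116264.54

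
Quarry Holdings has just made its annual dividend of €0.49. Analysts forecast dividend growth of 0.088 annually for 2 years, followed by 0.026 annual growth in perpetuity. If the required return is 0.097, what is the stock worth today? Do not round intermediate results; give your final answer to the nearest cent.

D_1 = 0.53312
D_2 = 0.58003
Terminal value at year 2: TV = D_2×(1+g_2)/(r−g_2) = 0.59512/0.071 = 8.38191
P_0 = D_1/(1+r)^1 + D_2/(1+r)^2 + TV/(1+r)^2
    = 0.48598 + 0.48199 + 6.96514 = 7.93311

€7.93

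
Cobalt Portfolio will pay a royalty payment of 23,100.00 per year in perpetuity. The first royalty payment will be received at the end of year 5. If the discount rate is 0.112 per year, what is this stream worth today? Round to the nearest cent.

Value at end of year 4: C / r = 23,100.00 / 0.112 = 206,250.0000
Discount to today: PV = 206,250.0000 / (1 + 0.112)^4 = 206,250.0000 / 1.529041 = 134,888.46

134888.46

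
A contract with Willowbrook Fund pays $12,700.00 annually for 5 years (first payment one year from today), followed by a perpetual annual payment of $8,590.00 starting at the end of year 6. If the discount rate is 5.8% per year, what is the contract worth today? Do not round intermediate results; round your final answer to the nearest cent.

PV of 5-year annuity: $12,700.00 × [1 − (1+0.058)^−5] / 0.058 = 53789.34833
Perpetuity value at year 5: $8,590.00 / 0.058 = 148103.44828
PV of perpetuity: 148103.44828 / (1+0.058)^5 = 111721.51897
Total PV = 53789.34833 + 111721.51897 = 165510.86730

$165510.87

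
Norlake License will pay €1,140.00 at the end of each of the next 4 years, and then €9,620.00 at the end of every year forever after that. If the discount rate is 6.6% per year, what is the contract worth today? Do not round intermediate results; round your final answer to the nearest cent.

PV of 4-year annuity: €1,140.00 × [1 − (1+0.066)^−4] / 0.066 = 3896.54750
Perpetuity value at year 4: €9,620.00 / 0.066 = 145757.57576
PV of perpetuity: 145757.57576 / (1+0.066)^4 = 112876.18372
Total PV = 3896.54750 + 112876.18372 = 116772.73121

€116772.73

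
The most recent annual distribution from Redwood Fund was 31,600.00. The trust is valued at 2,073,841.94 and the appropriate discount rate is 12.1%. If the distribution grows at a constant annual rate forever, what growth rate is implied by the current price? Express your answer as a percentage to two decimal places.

10.42%

P = D₀(1+g)/(r−g) ⇒ P(r−g) = D₀(1+g) ⇒ g(P+D₀) = P·r − D₀
g = (P·r − D₀)/(P + D₀) = (2,073,841.94×0.121 − 31,600.00) / (2,073,841.94 + 31,600.00) = 0.104175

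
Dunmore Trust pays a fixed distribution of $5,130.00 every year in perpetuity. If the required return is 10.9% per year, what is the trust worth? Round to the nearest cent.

$47064.22

Level perpetuity: PV = C / r = $5,130.00 / 0.109 = $47,064.22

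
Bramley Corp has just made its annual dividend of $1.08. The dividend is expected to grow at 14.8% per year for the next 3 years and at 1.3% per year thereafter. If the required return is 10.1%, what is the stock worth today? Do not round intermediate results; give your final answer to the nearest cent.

D_1 = 1.23984
D_2 = 1.42334
D_3 = 1.63399
Terminal value at year 3: TV = D_3×(1+g_2)/(r−g_2) = 1.65523/0.088 = 18.80945
P_0 = D_1/(1+r)^1 + D_2/(1+r)^2 + D_3/(1+r)^3 + TV/(1+r)^3
    = 1.12610 + 1.17418 + 1.22430 + 14.09335 = 17.61793

$17.62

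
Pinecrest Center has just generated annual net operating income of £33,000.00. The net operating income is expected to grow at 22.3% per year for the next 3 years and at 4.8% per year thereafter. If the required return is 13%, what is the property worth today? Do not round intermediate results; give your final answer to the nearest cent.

£650902.19

D_1 = 40359.00000
D_2 = 49359.05700
D_3 = 60366.12671
Terminal value at year 3: TV = D_3×(1+g_2)/(r−g_2) = 63263.70079/0.082 = 771508.54626
P_0 = D_1/(1+r)^1 + D_2/(1+r)^2 + D_3/(1+r)^3 + TV/(1+r)^3
    = 35715.92920 + 38655.38178 + 41836.75391 + 534694.12318 = 650902.18808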